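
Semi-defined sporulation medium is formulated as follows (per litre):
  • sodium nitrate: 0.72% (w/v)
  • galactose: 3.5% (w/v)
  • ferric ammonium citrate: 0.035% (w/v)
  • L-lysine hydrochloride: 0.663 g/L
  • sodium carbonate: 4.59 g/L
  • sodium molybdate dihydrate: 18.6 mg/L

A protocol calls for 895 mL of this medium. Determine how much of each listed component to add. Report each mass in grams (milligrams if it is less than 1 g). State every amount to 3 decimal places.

Scale factor relative to 1 L: 0.895.
sodium nitrate: 0.72% w/v = 7.2 g/L → 7.2 × 0.895 L = 6.444 g
galactose: 3.5% w/v = 35 g/L → 35 × 0.895 L = 31.325 g
ferric ammonium citrate: 0.035% w/v = 0.35 g/L → 0.35 × 0.895 L = 0.31325 g = 313.250 mg
L-lysine hydrochloride: 0.663 g/L × 0.895 L = 0.593385 g = 593.385 mg
sodium carbonate: 4.59 g/L × 0.895 L = 4.108 g
sodium molybdate dihydrate: 18.6 mg/L × 0.895 L = 16.647 mg

sodium nitrate 6.444 g; galactose 31.325 g; ferric ammonium citrate 313.250 mg; L-lysine hydrochloride 593.385 mg; sodium carbonate 4.108 g; sodium molybdate dihydrate 16.647 mg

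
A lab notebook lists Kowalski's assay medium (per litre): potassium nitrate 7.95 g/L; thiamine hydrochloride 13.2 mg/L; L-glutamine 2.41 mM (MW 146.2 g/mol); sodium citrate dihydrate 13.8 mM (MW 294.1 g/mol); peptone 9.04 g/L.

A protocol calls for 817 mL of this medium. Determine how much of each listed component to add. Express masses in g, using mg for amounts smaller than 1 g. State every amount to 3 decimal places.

potassium nitrate 6.495 g; thiamine hydrochloride 10.784 mg; L-glutamine 287.863 mg; sodium citrate dihydrate 3.316 g; peptone 7.386 g

Target volume = 817 mL = 0.817 L.
potassium nitrate: 7.95 g/L × 0.817 L = 6.495 g
thiamine hydrochloride: 13.2 mg/L × 0.817 L = 10.784 mg
L-glutamine: 2.41 mmol/L × 146.2 mg/mmol × 0.817 L = 287.863 mg
sodium citrate dihydrate: 13.8 mmol/L × 294.1 g/mol × 0.817 L ÷ 1000 = 3.316 g
peptone: 9.04 g/L × 0.817 L = 7.386 g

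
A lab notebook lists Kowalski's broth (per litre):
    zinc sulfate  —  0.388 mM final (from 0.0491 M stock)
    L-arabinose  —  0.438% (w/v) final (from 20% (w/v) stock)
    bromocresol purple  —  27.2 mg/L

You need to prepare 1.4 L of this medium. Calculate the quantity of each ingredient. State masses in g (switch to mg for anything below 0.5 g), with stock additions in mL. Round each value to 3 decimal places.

Scale factor relative to 1 L: 1.4.
zinc sulfate: V = C2·V2/C1 = 0.388 mM × 1400 mL ÷ 49.1 mM = 11.063 mL
L-arabinose: C1V1 = C2V2 → 0.438% ÷ 20% × 1400 mL = 30.660 mL
bromocresol purple: 27.2 mg/L × 1.4 L = 38.080 mg

zinc sulfate 11.063 mL; L-arabinose 30.660 mL; bromocresol purple 38.080 mg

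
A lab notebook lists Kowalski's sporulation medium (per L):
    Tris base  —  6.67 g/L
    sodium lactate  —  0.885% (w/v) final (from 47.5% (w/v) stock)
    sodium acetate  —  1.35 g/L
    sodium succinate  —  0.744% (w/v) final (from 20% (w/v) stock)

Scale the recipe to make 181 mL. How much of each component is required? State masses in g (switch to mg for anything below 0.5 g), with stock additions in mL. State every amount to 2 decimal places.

Working volume: 181 mL = 0.181 L.
Tris base: 6.67 g/L × 0.181 L = 1.21 g
sodium lactate: C1V1 = C2V2 → 0.885% ÷ 47.5% × 181 mL = 3.37 mL
sodium acetate: 1.35 g/L × 0.181 L = 0.24435 g = 244.35 mg
sodium succinate: C1V1 = C2V2 → 0.744% ÷ 20% × 181 mL = 6.73 mL

Tris base 1.21 g; sodium lactate 3.37 mL; sodium acetate 244.35 mg; sodium succinate 6.73 mL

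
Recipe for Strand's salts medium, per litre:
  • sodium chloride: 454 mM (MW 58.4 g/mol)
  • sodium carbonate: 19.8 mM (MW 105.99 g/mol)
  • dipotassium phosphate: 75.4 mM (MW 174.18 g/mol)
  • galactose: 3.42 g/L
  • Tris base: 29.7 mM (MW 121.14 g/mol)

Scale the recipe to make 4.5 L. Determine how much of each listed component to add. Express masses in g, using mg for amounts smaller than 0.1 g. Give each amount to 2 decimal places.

Scale factor relative to 1 L: 4.5.
sodium chloride: 454 mmol/L × 58.4 g/mol × 4.5 L ÷ 1000 = 119.31 g
sodium carbonate: 19.8 mmol/L × 105.99 g/mol × 4.5 L ÷ 1000 = 9.44 g
dipotassium phosphate: 75.4 mmol/L × 174.18 g/mol × 4.5 L ÷ 1000 = 59.10 g
galactose: 3.42 g/L × 4.5 L = 15.39 g
Tris base: 29.7 mmol/L × 121.14 g/mol × 4.5 L ÷ 1000 = 16.19 g

sodium chloride 119.31 g; sodium carbonate 9.44 g; dipotassium phosphate 59.10 g; galactose 15.39 g; Tris base 16.19 g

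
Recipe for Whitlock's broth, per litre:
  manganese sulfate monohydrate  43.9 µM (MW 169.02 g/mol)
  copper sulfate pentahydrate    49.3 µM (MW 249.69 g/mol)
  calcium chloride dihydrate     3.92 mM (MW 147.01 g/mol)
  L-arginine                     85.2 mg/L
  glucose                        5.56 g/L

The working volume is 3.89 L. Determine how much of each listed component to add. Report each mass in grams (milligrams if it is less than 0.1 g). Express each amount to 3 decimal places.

Scale factor relative to 1 L: 3.89.
manganese sulfate monohydrate: 43.9 µmol/L × 169.02 g/mol × 3.89 L ÷ 1000 = 28.864 mg
copper sulfate pentahydrate: 49.3 µmol/L × 249.69 g/mol × 3.89 L ÷ 1000 = 47.885 mg
calcium chloride dihydrate: 3.92 mmol/L × 147.01 g/mol × 3.89 L ÷ 1000 = 2.242 g
L-arginine: 85.2 mg/L × 3.89 L = 331.428 mg = 0.331 g
glucose: 5.56 g/L × 3.89 L = 21.628 g

manganese sulfate monohydrate 28.864 mg; copper sulfate pentahydrate 47.885 mg; calcium chloride dihydrate 2.242 g; L-arginine 0.331 g; glucose 21.628 g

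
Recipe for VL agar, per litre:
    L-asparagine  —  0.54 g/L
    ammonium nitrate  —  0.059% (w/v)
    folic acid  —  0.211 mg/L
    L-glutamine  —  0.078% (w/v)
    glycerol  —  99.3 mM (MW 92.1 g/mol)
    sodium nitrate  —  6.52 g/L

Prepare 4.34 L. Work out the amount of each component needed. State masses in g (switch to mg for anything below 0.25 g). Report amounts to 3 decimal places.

L-asparagine 2.344 g; ammonium nitrate 2.561 g; folic acid 0.916 mg; L-glutamine 3.385 g; glycerol 39.692 g; sodium nitrate 28.297 g

Working volume: 4.34 L.
L-asparagine: 0.54 g/L × 4.34 L = 2.344 g
ammonium nitrate: 0.059 g per 100 mL × 4340 mL ÷ 100 = 2.561 g
folic acid: 0.211 mg/L × 4.34 L = 0.916 mg
L-glutamine: 0.078% w/v = 0.78 g/L → 0.78 × 4.34 L = 3.385 g
glycerol: 99.3 mmol/L × 92.1 g/mol × 4.34 L ÷ 1000 = 39.692 g
sodium nitrate: 6.52 g/L × 4.34 L = 28.297 g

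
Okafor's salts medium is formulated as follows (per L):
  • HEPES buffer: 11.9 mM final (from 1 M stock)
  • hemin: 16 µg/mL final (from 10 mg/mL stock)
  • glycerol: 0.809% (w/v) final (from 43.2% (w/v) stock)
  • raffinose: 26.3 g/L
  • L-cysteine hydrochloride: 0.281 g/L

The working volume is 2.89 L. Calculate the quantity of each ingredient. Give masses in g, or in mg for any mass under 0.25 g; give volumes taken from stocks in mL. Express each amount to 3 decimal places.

HEPES buffer 34.391 mL; hemin 4.624 mL; glycerol 54.121 mL; raffinose 76.007 g; L-cysteine hydrochloride 0.812 g

Working volume: 2.89 L.
HEPES buffer: C1V1 = C2V2 → 11.9 mM × 2890 mL ÷ 1000 mM = 34.391 mL
hemin: dilute stock: 16 µg/mL × 2890 mL ÷ 10000 µg/mL = 4.624 mL
glycerol: C1V1 = C2V2 → 0.809% ÷ 43.2% × 2890 mL = 54.121 mL
raffinose: 26.3 g/L × 2.89 L = 76.007 g
L-cysteine hydrochloride: 0.281 g/L × 2.89 L = 0.812 g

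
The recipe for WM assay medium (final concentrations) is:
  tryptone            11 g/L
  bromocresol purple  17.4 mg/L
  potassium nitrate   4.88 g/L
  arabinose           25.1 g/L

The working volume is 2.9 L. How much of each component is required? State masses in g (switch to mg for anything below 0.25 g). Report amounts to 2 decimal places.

tryptone 31.90 g; bromocresol purple 50.46 mg; potassium nitrate 14.15 g; arabinose 72.79 g

Working volume: 2.9 L.
tryptone: 11 g/L × 2.9 L = 31.90 g
bromocresol purple: 17.4 mg/L × 2.9 L = 50.46 mg
potassium nitrate: 4.88 g/L × 2.9 L = 14.15 g
arabinose: 25.1 g/L × 2.9 L = 72.79 g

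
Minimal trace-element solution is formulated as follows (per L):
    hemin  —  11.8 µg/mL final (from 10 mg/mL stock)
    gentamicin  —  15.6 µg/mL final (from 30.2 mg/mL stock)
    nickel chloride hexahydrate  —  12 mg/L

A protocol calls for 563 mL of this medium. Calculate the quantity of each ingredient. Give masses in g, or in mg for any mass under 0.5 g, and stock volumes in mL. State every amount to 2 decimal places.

hemin 0.66 mL; gentamicin 0.29 mL; nickel chloride hexahydrate 6.76 mg

Scale factor relative to 1 L: 0.563.
hemin: C1V1 = C2V2 → 11.8 µg/mL × 563 mL ÷ 10000 µg/mL = 0.66 mL
gentamicin: C1V1 = C2V2 → 15.6 µg/mL × 563 mL ÷ 30200 µg/mL = 0.29 mL
nickel chloride hexahydrate: 12 mg/L × 0.563 L = 6.76 mg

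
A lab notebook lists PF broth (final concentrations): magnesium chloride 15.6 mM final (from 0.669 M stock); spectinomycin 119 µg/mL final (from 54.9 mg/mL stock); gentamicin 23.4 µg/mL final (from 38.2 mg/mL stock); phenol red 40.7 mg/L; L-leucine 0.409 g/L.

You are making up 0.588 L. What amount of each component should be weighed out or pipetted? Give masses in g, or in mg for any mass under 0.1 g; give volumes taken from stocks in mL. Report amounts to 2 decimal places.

Working volume: 0.588 L.
magnesium chloride: C1V1 = C2V2 → 15.6 mM × 588 mL ÷ 669 mM = 13.71 mL
spectinomycin: V = C2·V2/C1 = 119 µg/mL × 588 mL ÷ 54900 µg/mL = 1.27 mL
gentamicin: C1V1 = C2V2 → 23.4 µg/mL × 588 mL ÷ 38200 µg/mL = 0.36 mL
phenol red: 40.7 mg/L × 0.588 L = 23.93 mg
L-leucine: 0.409 g/L × 0.588 L = 0.24 g

magnesium chloride 13.71 mL; spectinomycin 1.27 mL; gentamicin 0.36 mL; phenol red 23.93 mg; L-leucine 0.24 g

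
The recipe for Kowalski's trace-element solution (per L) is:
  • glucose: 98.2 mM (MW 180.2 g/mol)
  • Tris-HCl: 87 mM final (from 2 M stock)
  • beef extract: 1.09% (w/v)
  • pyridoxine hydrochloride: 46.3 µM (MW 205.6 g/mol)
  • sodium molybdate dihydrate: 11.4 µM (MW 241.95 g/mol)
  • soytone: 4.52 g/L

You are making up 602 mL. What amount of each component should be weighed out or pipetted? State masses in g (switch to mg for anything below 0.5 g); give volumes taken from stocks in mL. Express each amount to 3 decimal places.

Working volume: 602 mL = 0.602 L.
glucose: 98.2 mmol/L × 180.2 g/mol × 0.602 L ÷ 1000 = 10.653 g
Tris-HCl: V = C2·V2/C1 = 87 mM × 602 mL ÷ 2000 mM = 26.187 mL
beef extract: 1.09% w/v = 10.9 g/L → 10.9 × 0.602 L = 6.562 g
pyridoxine hydrochloride: 46.3 µmol/L × 205.6 g/mol × 0.602 L ÷ 1000 = 5.731 mg
sodium molybdate dihydrate: 11.4 µmol/L × 241.95 g/mol × 0.602 L ÷ 1000 = 1.660 mg
soytone: 4.52 g/L × 0.602 L = 2.721 g

glucose 10.653 g; Tris-HCl 26.187 mL; beef extract 6.562 g; pyridoxine hydrochloride 5.731 mg; sodium molybdate dihydrate 1.660 mg; soytone 2.721 g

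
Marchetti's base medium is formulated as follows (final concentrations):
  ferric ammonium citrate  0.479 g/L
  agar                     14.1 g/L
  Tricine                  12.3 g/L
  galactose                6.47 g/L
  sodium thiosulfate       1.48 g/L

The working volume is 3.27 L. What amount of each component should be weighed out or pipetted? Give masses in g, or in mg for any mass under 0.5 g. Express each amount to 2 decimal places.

Scale factor relative to 1 L: 3.27.
ferric ammonium citrate: 0.479 g/L × 3.27 L = 1.57 g
agar: 14.1 g/L × 3.27 L = 46.11 g
Tricine: 12.3 g/L × 3.27 L = 40.22 g
galactose: 6.47 g/L × 3.27 L = 21.16 g
sodium thiosulfate: 1.48 g/L × 3.27 L = 4.84 g

ferric ammonium citrate 1.57 g; agar 46.11 g; Tricine 40.22 g; galactose 21.16 g; sodium thiosulfate 4.84 g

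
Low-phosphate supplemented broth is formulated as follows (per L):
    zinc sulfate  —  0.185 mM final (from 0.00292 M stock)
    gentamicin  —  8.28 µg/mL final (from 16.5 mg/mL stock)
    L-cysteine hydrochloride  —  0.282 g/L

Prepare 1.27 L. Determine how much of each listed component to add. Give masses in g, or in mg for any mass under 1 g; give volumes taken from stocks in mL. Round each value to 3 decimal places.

Scale factor relative to 1 L: 1.27.
zinc sulfate: V = C2·V2/C1 = 0.185 mM × 1270 mL ÷ 2.92 mM = 80.462 mL
gentamicin: V = C2·V2/C1 = 8.28 µg/mL × 1270 mL ÷ 16500 µg/mL = 0.637 mL
L-cysteine hydrochloride: 0.282 g/L × 1.27 L = 0.35814 g = 358.140 mg

zinc sulfate 80.462 mL; gentamicin 0.637 mL; L-cysteine hydrochloride 358.140 mg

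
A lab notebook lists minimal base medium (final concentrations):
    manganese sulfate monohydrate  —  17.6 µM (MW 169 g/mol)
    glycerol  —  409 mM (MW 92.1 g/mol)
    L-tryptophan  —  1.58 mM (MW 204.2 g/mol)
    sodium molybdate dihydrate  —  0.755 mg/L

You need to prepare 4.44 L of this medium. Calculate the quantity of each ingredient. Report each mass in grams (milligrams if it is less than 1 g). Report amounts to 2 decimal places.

manganese sulfate monohydrate 13.21 mg; glycerol 167.25 g; L-tryptophan 1.43 g; sodium molybdate dihydrate 3.35 mg

Scale factor relative to 1 L: 4.44.
manganese sulfate monohydrate: 17.6 µmol/L × 169 g/mol × 4.44 L ÷ 1000 = 13.21 mg
glycerol: 409 mmol/L × 92.1 g/mol × 4.44 L ÷ 1000 = 167.25 g
L-tryptophan: 1.58 mmol/L × 204.2 g/mol × 4.44 L ÷ 1000 = 1.43 g
sodium molybdate dihydrate: 0.755 mg/L × 4.44 L = 3.35 mg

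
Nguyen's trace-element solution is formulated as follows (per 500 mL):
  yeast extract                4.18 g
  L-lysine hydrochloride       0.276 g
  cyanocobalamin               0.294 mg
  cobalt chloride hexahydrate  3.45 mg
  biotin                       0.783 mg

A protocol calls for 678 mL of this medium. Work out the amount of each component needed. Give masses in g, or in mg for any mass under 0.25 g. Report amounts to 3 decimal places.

yeast extract 5.668 g; L-lysine hydrochloride 0.374 g; cyanocobalamin 0.399 mg; cobalt chloride hexahydrate 4.678 mg; biotin 1.062 mg

Ratio of target to recipe volume: 678 / 500 = 1.356.
yeast extract: 4.18 g × (678 mL / 500 mL) = 5.668 g
L-lysine hydrochloride: 0.276 g × (678 mL / 500 mL) = 0.374 g
cyanocobalamin: 0.294 mg × (678 mL / 500 mL) = 0.399 mg
cobalt chloride hexahydrate: 3.45 mg × (678 mL / 500 mL) = 4.678 mg
biotin: 0.783 mg × (678 mL / 500 mL) = 1.062 mg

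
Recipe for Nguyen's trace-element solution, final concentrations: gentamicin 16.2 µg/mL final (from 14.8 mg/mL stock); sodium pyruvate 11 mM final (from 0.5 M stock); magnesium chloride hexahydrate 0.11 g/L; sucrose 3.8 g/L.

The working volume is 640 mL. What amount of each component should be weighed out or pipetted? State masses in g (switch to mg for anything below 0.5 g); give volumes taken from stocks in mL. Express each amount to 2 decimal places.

gentamicin 0.70 mL; sodium pyruvate 14.08 mL; magnesium chloride hexahydrate 70.40 mg; sucrose 2.43 g

Working volume: 640 mL = 0.64 L.
gentamicin: V = C2·V2/C1 = 16.2 µg/mL × 640 mL ÷ 14800 µg/mL = 0.70 mL
sodium pyruvate: V = C2·V2/C1 = 11 mM × 640 mL ÷ 500 mM = 14.08 mL
magnesium chloride hexahydrate: 0.11 g/L × 0.64 L = 0.0704 g = 70.40 mg
sucrose: 3.8 g/L × 0.64 L = 2.43 g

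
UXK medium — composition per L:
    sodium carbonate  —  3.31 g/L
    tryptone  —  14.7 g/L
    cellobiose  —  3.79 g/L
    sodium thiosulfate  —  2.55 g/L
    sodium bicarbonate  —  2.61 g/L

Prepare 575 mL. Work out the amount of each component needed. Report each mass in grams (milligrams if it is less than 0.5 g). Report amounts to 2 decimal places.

Scale factor relative to 1 L: 0.575.
sodium carbonate: 3.31 g/L × 0.575 L = 1.90 g
tryptone: 14.7 g/L × 0.575 L = 8.45 g
cellobiose: 3.79 g/L × 0.575 L = 2.18 g
sodium thiosulfate: 2.55 g/L × 0.575 L = 1.47 g
sodium bicarbonate: 2.61 g/L × 0.575 L = 1.50 g

sodium carbonate 1.90 g; tryptone 8.45 g; cellobiose 2.18 g; sodium thiosulfate 1.47 g; sodium bicarbonate 1.50 g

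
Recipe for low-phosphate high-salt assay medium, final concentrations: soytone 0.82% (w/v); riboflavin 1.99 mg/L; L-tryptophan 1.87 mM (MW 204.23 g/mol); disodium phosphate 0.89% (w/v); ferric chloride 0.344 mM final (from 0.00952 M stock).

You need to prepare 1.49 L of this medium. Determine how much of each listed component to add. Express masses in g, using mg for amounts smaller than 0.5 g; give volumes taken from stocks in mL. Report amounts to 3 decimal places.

soytone 12.218 g; riboflavin 2.965 mg; L-tryptophan 0.569 g; disodium phosphate 13.261 g; ferric chloride 53.840 mL

Working volume: 1.49 L.
soytone: 0.82% w/v = 8.2 g/L → 8.2 × 1.49 L = 12.218 g
riboflavin: 1.99 mg/L × 1.49 L = 2.965 mg
L-tryptophan: 1.87 mmol/L × 204.23 g/mol × 1.49 L ÷ 1000 = 0.569 g
disodium phosphate: 0.89 g per 100 mL × 1490 mL ÷ 100 = 13.261 g
ferric chloride: dilute stock: 0.344 mM × 1490 mL ÷ 9.52 mM = 53.840 mL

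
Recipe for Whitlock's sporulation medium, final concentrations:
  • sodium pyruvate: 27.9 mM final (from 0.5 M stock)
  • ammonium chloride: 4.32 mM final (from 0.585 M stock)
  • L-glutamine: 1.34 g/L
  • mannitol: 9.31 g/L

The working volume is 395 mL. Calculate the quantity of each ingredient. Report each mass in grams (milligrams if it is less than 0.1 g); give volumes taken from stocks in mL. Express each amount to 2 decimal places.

sodium pyruvate 22.04 mL; ammonium chloride 2.92 mL; L-glutamine 0.53 g; mannitol 3.68 g

Working volume: 395 mL = 0.395 L.
sodium pyruvate: dilute stock: 27.9 mM × 395 mL ÷ 500 mM = 22.04 mL
ammonium chloride: V = C2·V2/C1 = 4.32 mM × 395 mL ÷ 585 mM = 2.92 mL
L-glutamine: 1.34 g/L × 0.395 L = 0.53 g
mannitol: 9.31 g/L × 0.395 L = 3.68 g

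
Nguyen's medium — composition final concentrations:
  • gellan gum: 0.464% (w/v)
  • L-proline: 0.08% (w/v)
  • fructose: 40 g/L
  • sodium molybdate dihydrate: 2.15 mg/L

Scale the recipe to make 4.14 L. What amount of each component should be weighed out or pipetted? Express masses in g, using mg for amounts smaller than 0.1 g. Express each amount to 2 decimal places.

Working volume: 4.14 L.
gellan gum: 0.464% w/v = 4.64 g/L → 4.64 × 4.14 L = 19.21 g
L-proline: 0.08 g per 100 mL × 4140 mL ÷ 100 = 3.31 g
fructose: 40 g/L × 4.14 L = 165.60 g
sodium molybdate dihydrate: 2.15 mg/L × 4.14 L = 8.90 mg

gellan gum 19.21 g; L-proline 3.31 g; fructose 165.60 g; sodium molybdate dihydrate 8.90 mg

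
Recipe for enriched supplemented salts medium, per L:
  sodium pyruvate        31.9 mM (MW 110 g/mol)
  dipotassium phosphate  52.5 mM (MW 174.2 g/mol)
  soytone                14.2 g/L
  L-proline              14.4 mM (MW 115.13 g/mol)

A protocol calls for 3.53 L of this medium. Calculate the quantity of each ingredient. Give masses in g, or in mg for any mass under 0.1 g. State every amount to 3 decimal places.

Working volume: 3.53 L.
sodium pyruvate: 31.9 mmol/L × 110 g/mol × 3.53 L ÷ 1000 = 12.387 g
dipotassium phosphate: 52.5 mmol/L × 174.2 g/mol × 3.53 L ÷ 1000 = 32.284 g
soytone: 14.2 g/L × 3.53 L = 50.126 g
L-proline: 14.4 mmol/L × 115.13 g/mol × 3.53 L ÷ 1000 = 5.852 g

sodium pyruvate 12.387 g; dipotassium phosphate 32.284 g; soytone 50.126 g; L-proline 5.852 g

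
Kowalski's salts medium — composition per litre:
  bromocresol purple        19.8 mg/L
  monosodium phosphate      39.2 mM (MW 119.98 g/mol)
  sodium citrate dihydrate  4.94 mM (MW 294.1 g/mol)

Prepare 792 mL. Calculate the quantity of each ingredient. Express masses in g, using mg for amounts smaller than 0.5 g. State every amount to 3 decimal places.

bromocresol purple 15.682 mg; monosodium phosphate 3.725 g; sodium citrate dihydrate 1.151 g

Target volume = 792 mL = 0.792 L.
bromocresol purple: 19.8 mg/L × 0.792 L = 15.682 mg
monosodium phosphate: 39.2 mmol/L × 119.98 g/mol × 0.792 L ÷ 1000 = 3.725 g
sodium citrate dihydrate: 4.94 mmol/L × 294.1 g/mol × 0.792 L ÷ 1000 = 1.151 g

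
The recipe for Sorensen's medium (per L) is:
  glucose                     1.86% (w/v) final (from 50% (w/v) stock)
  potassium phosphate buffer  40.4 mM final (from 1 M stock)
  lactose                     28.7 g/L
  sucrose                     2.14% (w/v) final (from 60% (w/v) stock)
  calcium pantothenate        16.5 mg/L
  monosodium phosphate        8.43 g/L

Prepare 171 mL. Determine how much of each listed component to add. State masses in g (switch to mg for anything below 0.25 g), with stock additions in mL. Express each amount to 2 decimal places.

glucose 6.36 mL; potassium phosphate buffer 6.91 mL; lactose 4.91 g; sucrose 6.10 mL; calcium pantothenate 2.82 mg; monosodium phosphate 1.44 g

Working volume: 171 mL = 0.171 L.
glucose: C1V1 = C2V2 → 1.86% ÷ 50% × 171 mL = 6.36 mL
potassium phosphate buffer: C1V1 = C2V2 → 40.4 mM × 171 mL ÷ 1000 mM = 6.91 mL
lactose: 28.7 g/L × 0.171 L = 4.91 g
sucrose: dilute stock: 2.14% ÷ 60% × 171 mL = 6.10 mL
calcium pantothenate: 16.5 mg/L × 0.171 L = 2.82 mg
monosodium phosphate: 8.43 g/L × 0.171 L = 1.44 g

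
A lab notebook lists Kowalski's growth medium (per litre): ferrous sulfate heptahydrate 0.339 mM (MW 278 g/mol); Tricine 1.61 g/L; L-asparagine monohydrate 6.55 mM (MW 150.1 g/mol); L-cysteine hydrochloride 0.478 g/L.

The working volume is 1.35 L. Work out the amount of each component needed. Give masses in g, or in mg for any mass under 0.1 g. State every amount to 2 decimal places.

Scale factor relative to 1 L: 1.35.
ferrous sulfate heptahydrate: 0.339 mmol/L × 278 g/mol × 1.35 L ÷ 1000 = 0.13 g
Tricine: 1.61 g/L × 1.35 L = 2.17 g
L-asparagine monohydrate: 6.55 mmol/L × 150.1 g/mol × 1.35 L ÷ 1000 = 1.33 g
L-cysteine hydrochloride: 0.478 g/L × 1.35 L = 0.65 g

ferrous sulfate heptahydrate 0.13 g; Tricine 2.17 g; L-asparagine monohydrate 1.33 g; L-cysteine hydrochloride 0.65 g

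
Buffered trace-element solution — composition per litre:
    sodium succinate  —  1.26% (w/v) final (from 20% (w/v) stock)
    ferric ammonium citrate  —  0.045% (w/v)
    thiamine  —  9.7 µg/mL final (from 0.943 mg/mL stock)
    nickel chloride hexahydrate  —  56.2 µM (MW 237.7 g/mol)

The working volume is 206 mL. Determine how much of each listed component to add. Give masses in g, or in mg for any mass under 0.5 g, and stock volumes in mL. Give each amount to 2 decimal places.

sodium succinate 12.98 mL; ferric ammonium citrate 92.70 mg; thiamine 2.12 mL; nickel chloride hexahydrate 2.75 mg

Working volume: 206 mL = 0.206 L.
sodium succinate: dilute stock: 1.26% ÷ 20% × 206 mL = 12.98 mL
ferric ammonium citrate: 0.045% w/v = 0.45 g/L → 0.45 × 0.206 L = 0.0927 g = 92.70 mg
thiamine: V = C2·V2/C1 = 9.7 µg/mL × 206 mL ÷ 943 µg/mL = 2.12 mL
nickel chloride hexahydrate: 56.2 µmol/L × 237.7 g/mol × 0.206 L ÷ 1000 = 2.75 mg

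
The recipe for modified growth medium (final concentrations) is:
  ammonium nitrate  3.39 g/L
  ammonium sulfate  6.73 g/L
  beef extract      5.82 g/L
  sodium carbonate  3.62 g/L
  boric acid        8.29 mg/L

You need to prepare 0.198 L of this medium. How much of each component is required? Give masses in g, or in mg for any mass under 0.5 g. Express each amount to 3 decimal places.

Working volume: 0.198 L.
ammonium nitrate: 3.39 g/L × 0.198 L = 0.671 g
ammonium sulfate: 6.73 g/L × 0.198 L = 1.333 g
beef extract: 5.82 g/L × 0.198 L = 1.152 g
sodium carbonate: 3.62 g/L × 0.198 L = 0.717 g
boric acid: 8.29 mg/L × 0.198 L = 1.641 mg

ammonium nitrate 0.671 g; ammonium sulfate 1.333 g; beef extract 1.152 g; sodium carbonate 0.717 g; boric acid 1.641 mg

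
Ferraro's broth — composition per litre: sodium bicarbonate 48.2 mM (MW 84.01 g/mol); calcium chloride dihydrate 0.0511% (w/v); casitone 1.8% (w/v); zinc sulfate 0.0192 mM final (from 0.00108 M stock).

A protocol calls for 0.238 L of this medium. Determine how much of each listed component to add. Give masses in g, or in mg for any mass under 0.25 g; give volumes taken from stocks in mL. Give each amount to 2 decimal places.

Working volume: 0.238 L.
sodium bicarbonate: 48.2 mmol/L × 84.01 g/mol × 0.238 L ÷ 1000 = 0.96 g
calcium chloride dihydrate: 0.0511% w/v = 0.511 g/L → 0.511 × 0.238 L = 0.121618 g = 121.62 mg
casitone: 1.8% w/v = 18 g/L → 18 × 0.238 L = 4.28 g
zinc sulfate: C1V1 = C2V2 → 0.0192 mM × 238 mL ÷ 1.08 mM = 4.23 mL

sodium bicarbonate 0.96 g; calcium chloride dihydrate 121.62 mg; casitone 4.28 g; zinc sulfate 4.23 mL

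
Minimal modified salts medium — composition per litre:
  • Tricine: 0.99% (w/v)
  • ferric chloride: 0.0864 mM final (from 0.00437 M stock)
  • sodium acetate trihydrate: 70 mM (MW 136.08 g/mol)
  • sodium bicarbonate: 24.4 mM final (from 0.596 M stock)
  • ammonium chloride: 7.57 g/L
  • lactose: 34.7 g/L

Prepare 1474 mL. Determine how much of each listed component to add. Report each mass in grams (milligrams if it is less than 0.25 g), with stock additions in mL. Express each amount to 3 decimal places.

Scale factor relative to 1 L: 1.474.
Tricine: 0.99 g per 100 mL × 1474 mL ÷ 100 = 14.593 g
ferric chloride: C1V1 = C2V2 → 0.0864 mM × 1474 mL ÷ 4.37 mM = 29.143 mL
sodium acetate trihydrate: 70 mmol/L × 136.08 g/mol × 1.474 L ÷ 1000 = 14.041 g
sodium bicarbonate: C1V1 = C2V2 → 24.4 mM × 1474 mL ÷ 596 mM = 60.345 mL
ammonium chloride: 7.57 g/L × 1.474 L = 11.158 g
lactose: 34.7 g/L × 1.474 L = 51.148 g

Tricine 14.593 g; ferric chloride 29.143 mL; sodium acetate trihydrate 14.041 g; sodium bicarbonate 60.345 mL; ammonium chloride 11.158 g; lactose 51.148 g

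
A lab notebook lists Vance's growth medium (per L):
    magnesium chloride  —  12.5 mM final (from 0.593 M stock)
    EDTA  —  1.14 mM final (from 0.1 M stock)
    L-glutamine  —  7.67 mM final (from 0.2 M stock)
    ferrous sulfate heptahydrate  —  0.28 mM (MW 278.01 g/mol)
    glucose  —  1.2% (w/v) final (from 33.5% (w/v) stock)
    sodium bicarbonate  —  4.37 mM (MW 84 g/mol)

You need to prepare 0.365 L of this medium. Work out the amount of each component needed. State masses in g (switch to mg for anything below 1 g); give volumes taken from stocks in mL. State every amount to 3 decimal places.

magnesium chloride 7.694 mL; EDTA 4.161 mL; L-glutamine 13.998 mL; ferrous sulfate heptahydrate 28.413 mg; glucose 13.075 mL; sodium bicarbonate 133.984 mg

Scale factor relative to 1 L: 0.365.
magnesium chloride: dilute stock: 12.5 mM × 365 mL ÷ 593 mM = 7.694 mL
EDTA: C1V1 = C2V2 → 1.14 mM × 365 mL ÷ 100 mM = 4.161 mL
L-glutamine: dilute stock: 7.67 mM × 365 mL ÷ 200 mM = 13.998 mL
ferrous sulfate heptahydrate: 0.28 mmol/L × 278.01 mg/mmol × 0.365 L = 28.413 mg
glucose: C1V1 = C2V2 → 1.2% ÷ 33.5% × 365 mL = 13.075 mL
sodium bicarbonate: 4.37 mmol/L × 84 mg/mmol × 0.365 L = 133.984 mg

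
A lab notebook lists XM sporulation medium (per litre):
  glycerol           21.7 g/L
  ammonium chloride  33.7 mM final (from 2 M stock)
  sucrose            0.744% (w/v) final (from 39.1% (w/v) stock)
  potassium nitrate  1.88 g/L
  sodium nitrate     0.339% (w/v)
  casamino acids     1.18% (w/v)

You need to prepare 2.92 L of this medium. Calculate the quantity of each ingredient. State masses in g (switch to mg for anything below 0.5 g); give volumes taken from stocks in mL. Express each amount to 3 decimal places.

Scale factor relative to 1 L: 2.92.
glycerol: 21.7 g/L × 2.92 L = 63.364 g
ammonium chloride: dilute stock: 33.7 mM × 2920 mL ÷ 2000 mM = 49.202 mL
sucrose: C1V1 = C2V2 → 0.744% ÷ 39.1% × 2920 mL = 55.562 mL
potassium nitrate: 1.88 g/L × 2.92 L = 5.490 g
sodium nitrate: 0.339% w/v = 3.39 g/L → 3.39 × 2.92 L = 9.899 g
casamino acids: 1.18% w/v = 11.8 g/L → 11.8 × 2.92 L = 34.456 g

glycerol 63.364 g; ammonium chloride 49.202 mL; sucrose 55.562 mL; potassium nitrate 5.490 g; sodium nitrate 9.899 g; casamino acids 34.456 g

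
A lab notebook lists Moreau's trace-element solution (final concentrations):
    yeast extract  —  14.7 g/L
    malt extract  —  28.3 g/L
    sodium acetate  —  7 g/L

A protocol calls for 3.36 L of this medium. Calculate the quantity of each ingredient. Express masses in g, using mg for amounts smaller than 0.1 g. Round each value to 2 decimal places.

Scale factor relative to 1 L: 3.36.
yeast extract: 14.7 g/L × 3.36 L = 49.39 g
malt extract: 28.3 g/L × 3.36 L = 95.09 g
sodium acetate: 7 g/L × 3.36 L = 23.52 g

yeast extract 49.39 g; malt extract 95.09 g; sodium acetate 23.52 g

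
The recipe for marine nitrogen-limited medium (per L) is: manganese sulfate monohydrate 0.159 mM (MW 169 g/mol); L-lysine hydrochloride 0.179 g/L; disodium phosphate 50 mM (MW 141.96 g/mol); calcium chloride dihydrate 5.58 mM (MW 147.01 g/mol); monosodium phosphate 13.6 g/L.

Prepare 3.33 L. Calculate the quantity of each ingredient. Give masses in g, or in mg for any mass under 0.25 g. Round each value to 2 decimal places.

Scale factor relative to 1 L: 3.33.
manganese sulfate monohydrate: 0.159 mmol/L × 169 mg/mmol × 3.33 L = 89.48 mg
L-lysine hydrochloride: 0.179 g/L × 3.33 L = 0.60 g
disodium phosphate: 50 mmol/L × 141.96 g/mol × 3.33 L ÷ 1000 = 23.64 g
calcium chloride dihydrate: 5.58 mmol/L × 147.01 g/mol × 3.33 L ÷ 1000 = 2.73 g
monosodium phosphate: 13.6 g/L × 3.33 L = 45.29 g

manganese sulfate monohydrate 89.48 mg; L-lysine hydrochloride 0.60 g; disodium phosphate 23.64 g; calcium chloride dihydrate 2.73 g; monosodium phosphate 45.29 g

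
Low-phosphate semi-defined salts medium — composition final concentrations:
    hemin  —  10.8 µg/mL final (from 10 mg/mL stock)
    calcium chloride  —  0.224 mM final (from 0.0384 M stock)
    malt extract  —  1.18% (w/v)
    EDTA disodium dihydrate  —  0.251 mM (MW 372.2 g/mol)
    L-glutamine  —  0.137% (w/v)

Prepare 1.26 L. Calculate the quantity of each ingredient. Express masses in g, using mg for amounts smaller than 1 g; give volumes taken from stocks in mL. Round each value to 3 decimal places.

Working volume: 1.26 L.
hemin: dilute stock: 10.8 µg/mL × 1260 mL ÷ 10000 µg/mL = 1.361 mL
calcium chloride: C1V1 = C2V2 → 0.224 mM × 1260 mL ÷ 38.4 mM = 7.350 mL
malt extract: 1.18 g per 100 mL × 1260 mL ÷ 100 = 14.868 g
EDTA disodium dihydrate: 0.251 mmol/L × 372.2 mg/mmol × 1.26 L = 117.712 mg
L-glutamine: 0.137 g per 100 mL × 1260 mL ÷ 100 = 1.726 g

hemin 1.361 mL; calcium chloride 7.350 mL; malt extract 14.868 g; EDTA disodium dihydrate 117.712 mg; L-glutamine 1.726 g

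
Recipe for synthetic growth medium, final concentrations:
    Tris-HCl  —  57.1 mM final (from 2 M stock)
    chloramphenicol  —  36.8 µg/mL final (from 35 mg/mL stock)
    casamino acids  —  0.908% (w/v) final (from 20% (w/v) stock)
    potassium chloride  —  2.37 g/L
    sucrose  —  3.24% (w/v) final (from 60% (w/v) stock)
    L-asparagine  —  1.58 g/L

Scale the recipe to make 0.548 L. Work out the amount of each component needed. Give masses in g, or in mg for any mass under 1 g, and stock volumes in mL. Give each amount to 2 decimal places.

Tris-HCl 15.65 mL; chloramphenicol 0.58 mL; casamino acids 24.88 mL; potassium chloride 1.30 g; sucrose 29.59 mL; L-asparagine 865.84 mg

Working volume: 0.548 L.
Tris-HCl: C1V1 = C2V2 → 57.1 mM × 548 mL ÷ 2000 mM = 15.65 mL
chloramphenicol: dilute stock: 36.8 µg/mL × 548 mL ÷ 35000 µg/mL = 0.58 mL
casamino acids: C1V1 = C2V2 → 0.908% ÷ 20% × 548 mL = 24.88 mL
potassium chloride: 2.37 g/L × 0.548 L = 1.30 g
sucrose: dilute stock: 3.24% ÷ 60% × 548 mL = 29.59 mL
L-asparagine: 1.58 g/L × 0.548 L = 0.86584 g = 865.84 mg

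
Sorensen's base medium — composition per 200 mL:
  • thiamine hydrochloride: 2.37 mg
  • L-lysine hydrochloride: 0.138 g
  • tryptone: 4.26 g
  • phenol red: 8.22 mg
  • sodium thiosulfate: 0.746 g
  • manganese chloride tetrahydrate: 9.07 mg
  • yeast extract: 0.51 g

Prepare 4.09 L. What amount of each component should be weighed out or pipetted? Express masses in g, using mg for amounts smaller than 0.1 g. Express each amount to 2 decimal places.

Scale factor = 4090 mL / 200 mL = 20.45.
thiamine hydrochloride: 2.37 mg × (4090 mL / 200 mL) = 48.47 mg
L-lysine hydrochloride: 0.138 g × (4090 mL / 200 mL) = 2.82 g
tryptone: 4.26 g × (4090 mL / 200 mL) = 87.12 g
phenol red: 8.22 mg × (4090 mL / 200 mL) = 168.099 mg = 0.17 g
sodium thiosulfate: 0.746 g × (4090 mL / 200 mL) = 15.26 g
manganese chloride tetrahydrate: 9.07 mg × (4090 mL / 200 mL) = 185.482 mg = 0.19 g
yeast extract: 0.51 g × (4090 mL / 200 mL) = 10.43 g

thiamine hydrochloride 48.47 mg; L-lysine hydrochloride 2.82 g; tryptone 87.12 g; phenol red 0.17 g; sodium thiosulfate 15.26 g; manganese chloride tetrahydrate 0.19 g; yeast extract 10.43 g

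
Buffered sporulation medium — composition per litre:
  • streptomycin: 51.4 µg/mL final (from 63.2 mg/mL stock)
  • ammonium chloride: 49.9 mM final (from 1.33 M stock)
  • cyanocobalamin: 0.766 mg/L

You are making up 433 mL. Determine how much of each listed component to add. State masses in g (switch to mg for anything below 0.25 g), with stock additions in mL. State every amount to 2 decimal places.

Target volume = 433 mL = 0.433 L.
streptomycin: V = C2·V2/C1 = 51.4 µg/mL × 433 mL ÷ 63200 µg/mL = 0.35 mL
ammonium chloride: C1V1 = C2V2 → 49.9 mM × 433 mL ÷ 1330 mM = 16.25 mL
cyanocobalamin: 0.766 mg/L × 0.433 L = 0.33 mg

streptomycin 0.35 mL; ammonium chloride 16.25 mL; cyanocobalamin 0.33 mg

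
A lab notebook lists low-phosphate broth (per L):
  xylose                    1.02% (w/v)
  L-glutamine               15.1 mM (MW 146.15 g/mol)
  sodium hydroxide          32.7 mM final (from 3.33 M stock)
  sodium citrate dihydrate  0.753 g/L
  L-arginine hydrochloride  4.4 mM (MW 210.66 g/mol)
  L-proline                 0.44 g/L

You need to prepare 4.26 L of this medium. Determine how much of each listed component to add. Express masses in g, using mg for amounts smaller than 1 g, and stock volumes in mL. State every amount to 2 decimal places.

Scale factor relative to 1 L: 4.26.
xylose: 1.02% w/v = 10.2 g/L → 10.2 × 4.26 L = 43.45 g
L-glutamine: 15.1 mmol/L × 146.15 g/mol × 4.26 L ÷ 1000 = 9.40 g
sodium hydroxide: C1V1 = C2V2 → 32.7 mM × 4260 mL ÷ 3330 mM = 41.83 mL
sodium citrate dihydrate: 0.753 g/L × 4.26 L = 3.21 g
L-arginine hydrochloride: 4.4 mmol/L × 210.66 g/mol × 4.26 L ÷ 1000 = 3.95 g
L-proline: 0.44 g/L × 4.26 L = 1.87 g

xylose 43.45 g; L-glutamine 9.40 g; sodium hydroxide 41.83 mL; sodium citrate dihydrate 3.21 g; L-arginine hydrochloride 3.95 g; L-proline 1.87 g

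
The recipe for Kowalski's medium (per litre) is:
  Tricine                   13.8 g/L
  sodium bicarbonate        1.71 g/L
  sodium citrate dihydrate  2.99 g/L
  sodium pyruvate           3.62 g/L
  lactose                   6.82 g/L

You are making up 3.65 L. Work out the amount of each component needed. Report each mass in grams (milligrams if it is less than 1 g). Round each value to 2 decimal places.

Working volume: 3.65 L.
Tricine: 13.8 g/L × 3.65 L = 50.37 g
sodium bicarbonate: 1.71 g/L × 3.65 L = 6.24 g
sodium citrate dihydrate: 2.99 g/L × 3.65 L = 10.91 g
sodium pyruvate: 3.62 g/L × 3.65 L = 13.21 g
lactose: 6.82 g/L × 3.65 L = 24.89 g

Tricine 50.37 g; sodium bicarbonate 6.24 g; sodium citrate dihydrate 10.91 g; sodium pyruvate 13.21 g; lactose 24.89 g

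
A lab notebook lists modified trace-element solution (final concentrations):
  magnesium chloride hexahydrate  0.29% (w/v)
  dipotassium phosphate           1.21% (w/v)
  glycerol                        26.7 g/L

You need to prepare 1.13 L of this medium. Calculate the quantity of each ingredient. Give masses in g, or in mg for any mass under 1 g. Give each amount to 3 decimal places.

Scale factor relative to 1 L: 1.13.
magnesium chloride hexahydrate: 0.29% w/v = 2.9 g/L → 2.9 × 1.13 L = 3.277 g
dipotassium phosphate: 1.21 g per 100 mL × 1130 mL ÷ 100 = 13.673 g
glycerol: 26.7 g/L × 1.13 L = 30.171 g

magnesium chloride hexahydrate 3.277 g; dipotassium phosphate 13.673 g; glycerol 30.171 g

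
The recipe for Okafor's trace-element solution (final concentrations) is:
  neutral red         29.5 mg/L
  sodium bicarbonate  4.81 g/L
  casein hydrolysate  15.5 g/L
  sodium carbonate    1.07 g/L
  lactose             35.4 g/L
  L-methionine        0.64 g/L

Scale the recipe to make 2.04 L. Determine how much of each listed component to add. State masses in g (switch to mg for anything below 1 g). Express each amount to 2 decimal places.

neutral red 60.18 mg; sodium bicarbonate 9.81 g; casein hydrolysate 31.62 g; sodium carbonate 2.18 g; lactose 72.22 g; L-methionine 1.31 g

Working volume: 2.04 L.
neutral red: 29.5 mg/L × 2.04 L = 60.18 mg
sodium bicarbonate: 4.81 g/L × 2.04 L = 9.81 g
casein hydrolysate: 15.5 g/L × 2.04 L = 31.62 g
sodium carbonate: 1.07 g/L × 2.04 L = 2.18 g
lactose: 35.4 g/L × 2.04 L = 72.22 g
L-methionine: 0.64 g/L × 2.04 L = 1.31 g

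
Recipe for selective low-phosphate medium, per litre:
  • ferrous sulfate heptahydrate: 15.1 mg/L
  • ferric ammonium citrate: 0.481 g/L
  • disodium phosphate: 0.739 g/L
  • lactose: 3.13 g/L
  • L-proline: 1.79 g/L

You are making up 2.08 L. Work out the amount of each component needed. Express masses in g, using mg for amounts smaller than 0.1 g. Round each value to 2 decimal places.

Scale factor relative to 1 L: 2.08.
ferrous sulfate heptahydrate: 15.1 mg/L × 2.08 L = 31.41 mg
ferric ammonium citrate: 0.481 g/L × 2.08 L = 1.00 g
disodium phosphate: 0.739 g/L × 2.08 L = 1.54 g
lactose: 3.13 g/L × 2.08 L = 6.51 g
L-proline: 1.79 g/L × 2.08 L = 3.72 g

ferrous sulfate heptahydrate 31.41 mg; ferric ammonium citrate 1.00 g; disodium phosphate 1.54 g; lactose 6.51 g; L-proline 3.72 g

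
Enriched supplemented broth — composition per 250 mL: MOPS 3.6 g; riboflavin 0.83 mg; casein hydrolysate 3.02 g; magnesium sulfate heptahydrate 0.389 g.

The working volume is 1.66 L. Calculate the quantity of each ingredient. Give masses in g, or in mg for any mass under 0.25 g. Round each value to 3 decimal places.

Scale factor = 1660 mL / 250 mL = 6.64.
MOPS: 3.6 g × (1660 mL / 250 mL) = 23.904 g
riboflavin: 0.83 mg × (1660 mL / 250 mL) = 5.511 mg
casein hydrolysate: 3.02 g × (1660 mL / 250 mL) = 20.053 g
magnesium sulfate heptahydrate: 0.389 g × (1660 mL / 250 mL) = 2.583 g

MOPS 23.904 g; riboflavin 5.511 mg; casein hydrolysate 20.053 g; magnesium sulfate heptahydrate 2.583 g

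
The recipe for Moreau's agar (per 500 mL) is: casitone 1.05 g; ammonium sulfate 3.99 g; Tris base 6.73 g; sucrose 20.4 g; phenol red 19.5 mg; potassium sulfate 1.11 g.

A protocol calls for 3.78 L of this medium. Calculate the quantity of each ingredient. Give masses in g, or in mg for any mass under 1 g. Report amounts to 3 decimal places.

Ratio of target to recipe volume: 3780 / 500 = 7.56.
casitone: 1.05 g × (3780 mL / 500 mL) = 7.938 g
ammonium sulfate: 3.99 g × (3780 mL / 500 mL) = 30.164 g
Tris base: 6.73 g × (3780 mL / 500 mL) = 50.879 g
sucrose: 20.4 g × (3780 mL / 500 mL) = 154.224 g
phenol red: 19.5 mg × (3780 mL / 500 mL) = 147.420 mg
potassium sulfate: 1.11 g × (3780 mL / 500 mL) = 8.392 g

casitone 7.938 g; ammonium sulfate 30.164 g; Tris base 50.879 g; sucrose 154.224 g; phenol red 147.420 mg; potassium sulfate 8.392 g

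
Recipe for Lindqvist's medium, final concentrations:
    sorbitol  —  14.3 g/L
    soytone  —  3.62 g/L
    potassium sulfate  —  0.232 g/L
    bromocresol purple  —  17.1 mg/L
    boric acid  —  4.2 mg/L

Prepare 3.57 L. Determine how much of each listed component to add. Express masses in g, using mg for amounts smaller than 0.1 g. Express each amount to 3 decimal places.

sorbitol 51.051 g; soytone 12.923 g; potassium sulfate 0.828 g; bromocresol purple 61.047 mg; boric acid 14.994 mg

Working volume: 3.57 L.
sorbitol: 14.3 g/L × 3.57 L = 51.051 g
soytone: 3.62 g/L × 3.57 L = 12.923 g
potassium sulfate: 0.232 g/L × 3.57 L = 0.828 g
bromocresol purple: 17.1 mg/L × 3.57 L = 61.047 mg
boric acid: 4.2 mg/L × 3.57 L = 14.994 mg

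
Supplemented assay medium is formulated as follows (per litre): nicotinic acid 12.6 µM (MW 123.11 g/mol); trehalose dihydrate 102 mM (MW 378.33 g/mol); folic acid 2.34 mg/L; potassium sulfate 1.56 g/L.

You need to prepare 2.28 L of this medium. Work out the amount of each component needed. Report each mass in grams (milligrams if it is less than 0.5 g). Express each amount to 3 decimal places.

nicotinic acid 3.537 mg; trehalose dihydrate 87.984 g; folic acid 5.335 mg; potassium sulfate 3.557 g

Scale factor relative to 1 L: 2.28.
nicotinic acid: 12.6 µmol/L × 123.11 g/mol × 2.28 L ÷ 1000 = 3.537 mg
trehalose dihydrate: 102 mmol/L × 378.33 g/mol × 2.28 L ÷ 1000 = 87.984 g
folic acid: 2.34 mg/L × 2.28 L = 5.335 mg
potassium sulfate: 1.56 g/L × 2.28 L = 3.557 g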